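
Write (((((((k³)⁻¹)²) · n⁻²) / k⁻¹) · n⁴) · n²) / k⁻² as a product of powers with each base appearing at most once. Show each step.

(((((((k³)⁻¹)²) · n⁻²) / k⁻¹) · n⁴) · n²) / k⁻²
= ((((((k³)⁻²) · n⁻²) / k⁻¹) · n⁴) · n²) / k⁻²    [power of a power]
= ((((k⁻⁶ · n⁻²) / k⁻¹) · n⁴) · n²) / k⁻²    [power of a power]
= k⁻³·n⁴    [quotient of powers; product of powers]

k⁻³·n⁴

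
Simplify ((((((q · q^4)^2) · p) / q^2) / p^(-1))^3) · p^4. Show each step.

((((((q · q^4)^2) · p) / q^2) / p^(-1))^3) · p^4
= ((((((q · q^4)^2) · p) / q^2)^3) / ((p^(-1))^3)) · p^4    [power of a quotient]
= ((((((q · q^4)^2) · p)^3) / ((q^2)^3)) / ((p^(-1))^3)) · p^4    [power of a quotient]
= ((((((q · q^4)^2)^3) · (p^3)) / ((q^2)^3)) / ((p^(-1))^3)) · p^4    [power of a product]
= (((((q · q^4)^6) · (p^3)) / ((q^2)^3)) / ((p^(-1))^3)) · p^4    [power of a power]
= (((((q^6) · ((q^4)^6)) · (p^3)) / ((q^2)^3)) / ((p^(-1))^3)) · p^4    [power of a product]
= ((((q^6 · q^24) · (p^3)) / ((q^2)^3)) / ((p^(-1))^3)) · p^4    [power of a power]
= (((q^30 · (p^3)) / ((q^2)^3)) / ((p^(-1))^3)) · p^4    [product of powers]
= (((q^30 · p^3) / q^6) / ((p^(-1))^3)) · p^4    [power of a power]
= (((q^30 · p^3) / q^6) / p^(-3)) · p^4    [power of a power]
= p^10q^24    [quotient of powers; product of powers]

p^10q^24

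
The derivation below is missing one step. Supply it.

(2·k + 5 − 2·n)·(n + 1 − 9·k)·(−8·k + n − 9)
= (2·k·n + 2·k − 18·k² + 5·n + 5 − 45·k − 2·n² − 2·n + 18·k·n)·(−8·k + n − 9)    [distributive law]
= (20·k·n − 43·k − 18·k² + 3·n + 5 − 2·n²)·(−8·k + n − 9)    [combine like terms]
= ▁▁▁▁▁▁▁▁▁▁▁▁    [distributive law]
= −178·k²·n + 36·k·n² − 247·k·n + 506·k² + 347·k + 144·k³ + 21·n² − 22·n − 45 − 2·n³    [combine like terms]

After distributive law, the bracketed line is:

−160·k²·n + 20·k·n² − 180·k·n + 344·k² − 43·k·n + 387·k + 144·k³ − 18·k²·n + 162·k² − 24·k·n + 3·n² − 27·n − 40·k + 5·n − 45 + 16·k·n² − 2·n³ + 18·n²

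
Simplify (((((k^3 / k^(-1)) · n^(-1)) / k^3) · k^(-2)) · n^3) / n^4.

k^(-1)·n^(-2)

(((((k^3 / k^(-1)) · n^(-1)) / k^3) · k^(-2)) · n^3) / n^4
= ((((k^4 · n^(-1)) / k^3) · k^(-2)) · n^3) / n^4    [quotient of powers]
= k^(-1)·n^(-2)    [quotient of powers; product of powers]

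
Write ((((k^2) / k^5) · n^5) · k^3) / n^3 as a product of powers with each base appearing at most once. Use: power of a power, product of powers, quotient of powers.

((((k^2) / k^5) · n^5) · k^3) / n^3
= ((k^(-3) · n^5) · k^3) / n^3    [quotient of powers]
= n^2    [quotient of powers; product of powers]

n^2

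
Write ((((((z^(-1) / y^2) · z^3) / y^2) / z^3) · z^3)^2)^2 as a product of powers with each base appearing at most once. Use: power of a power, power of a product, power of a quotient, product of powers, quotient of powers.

((((((z^(-1) / y^2) · z^3) / y^2) / z^3) · z^3)^2)^2
= (((((z^(-1) / y^2) · z^3) / y^2) / z^3) · z^3)^4    [power of a power]
= (((((z^(-1) / y^2) · z^3) / y^2) / z^3)^4) · ((z^3)^4)    [power of a product]
= (((((z^(-1) / y^2) · z^3) / y^2)^4) / ((z^3)^4)) · ((z^3)^4)    [power of a quotient]
= (((((z^(-1) / y^2) · z^3)^4) / ((y^2)^4)) / ((z^3)^4)) · ((z^3)^4)    [power of a quotient]
= (((((z^(-1) / y^2)^4) · ((z^3)^4)) / ((y^2)^4)) / ((z^3)^4)) · ((z^3)^4)    [power of a product]
= ((((((z^(-1))^4) / ((y^2)^4)) · ((z^3)^4)) / ((y^2)^4)) / ((z^3)^4)) · ((z^3)^4)    [power of a quotient]
= ((((z^(-4) / ((y^2)^4)) · ((z^3)^4)) / ((y^2)^4)) / ((z^3)^4)) · ((z^3)^4)    [power of a power]
= ((((z^(-4) / y^8) · ((z^3)^4)) / ((y^2)^4)) / ((z^3)^4)) · ((z^3)^4)    [power of a power]
= ((((z^(-4) / y^8) · z^12) / ((y^2)^4)) / ((z^3)^4)) · ((z^3)^4)    [power of a power]
= ((((z^(-4) / y^8) · z^12) / y^8) / ((z^3)^4)) · ((z^3)^4)    [power of a power]
= ((((z^(-4) / y^8) · z^12) / y^8) / z^12) · ((z^3)^4)    [power of a power]
= ((((z^(-4) / y^8) · z^12) / y^8) / z^12) · z^12    [power of a power]
= y^(-16)z^8    [quotient of powers; product of powers]

y^(-16)z^8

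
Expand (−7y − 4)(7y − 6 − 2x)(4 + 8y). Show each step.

−84y² − 392y³ + 248y + 120xy + 112xy² + 96 + 32x

(−7y − 4)(7y − 6 − 2x)(4 + 8y)
= (−49y² + 42y + 14xy − 28y + 24 + 8x)(4 + 8y)    [distributive law]
= (−49y² + 14y + 14xy + 24 + 8x)(4 + 8y)    [combine like terms]
= −196y² − 392y³ + 56y + 112y² + 56xy + 112xy² + 96 + 192y + 32x + 64xy    [distributive law]
= −84y² − 392y³ + 248y + 120xy + 112xy² + 96 + 32x    [combine like terms]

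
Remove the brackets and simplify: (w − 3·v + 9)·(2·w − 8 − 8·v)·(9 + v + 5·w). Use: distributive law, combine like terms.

(w − 3·v + 9)·(2·w − 8 − 8·v)·(9 + v + 5·w)
= (2·w^2 − 8·w − 8·v·w − 6·v·w + 24·v + 24·v^2 + 18·w − 72 − 72·v)·(9 + v + 5·w)    [distributive law]
= (2·w^2 + 10·w − 14·v·w − 48·v + 24·v^2 − 72)·(9 + v + 5·w)    [combine like terms]
= 18·w^2 + 2·v·w^2 + 10·w^3 + 90·w + 10·v·w + 50·w^2 − 126·v·w − 14·v^2·w − 70·v·w^2 − 432·v − 48·v^2 − 240·v·w + 216·v^2 + 24·v^3 + 120·v^2·w − 648 − 72·v − 360·w    [distributive law]
= 68·w^2 − 68·v·w^2 + 10·w^3 − 270·w − 356·v·w + 106·v^2·w − 504·v + 168·v^2 + 24·v^3 − 648    [combine like terms]

68·w^2 − 68·v·w^2 + 10·w^3 − 270·w − 356·v·w + 106·v^2·w − 504·v + 168·v^2 + 24·v^3 − 648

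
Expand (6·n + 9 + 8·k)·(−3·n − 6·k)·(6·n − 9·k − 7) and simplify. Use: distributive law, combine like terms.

−108·n³ − 198·k·n² − 36·n² + 252·k²·n + 339·k·n + 189·n + 822·k² + 378·k + 432·k³

(6·n + 9 + 8·k)·(−3·n − 6·k)·(6·n − 9·k − 7)
= (−18·n² − 36·k·n − 27·n − 54·k − 24·k·n − 48·k²)·(6·n − 9·k − 7)    [distributive law]
= (−18·n² − 60·k·n − 27·n − 54·k − 48·k²)·(6·n − 9·k − 7)    [combine like terms]
= −108·n³ + 162·k·n² + 126·n² − 360·k·n² + 540·k²·n + 420·k·n − 162·n² + 243·k·n + 189·n − 324·k·n + 486·k² + 378·k − 288·k²·n + 432·k³ + 336·k²    [distributive law]
= −108·n³ − 198·k·n² − 36·n² + 252·k²·n + 339·k·n + 189·n + 822·k² + 378·k + 432·k³    [combine like terms]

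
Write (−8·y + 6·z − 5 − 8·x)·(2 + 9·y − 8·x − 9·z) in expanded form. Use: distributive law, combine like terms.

−61·y − 72·y² − 8·x·y + 126·y·z + 57·z + 24·x·z − 54·z² − 10 + 24·x + 64·x²

(−8·y + 6·z − 5 − 8·x)·(2 + 9·y − 8·x − 9·z)
= −16·y − 72·y² + 64·x·y + 72·y·z + 12·z + 54·y·z − 48·x·z − 54·z² − 10 − 45·y + 40·x + 45·z − 16·x − 72·x·y + 64·x² + 72·x·z    [distributive law]
= −61·y − 72·y² − 8·x·y + 126·y·z + 57·z + 24·x·z − 54·z² − 10 + 24·x + 64·x²    [combine like terms]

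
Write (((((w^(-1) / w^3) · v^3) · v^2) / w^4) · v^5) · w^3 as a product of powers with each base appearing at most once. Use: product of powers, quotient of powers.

(((((w^(-1) / w^3) · v^3) · v^2) / w^4) · v^5) · w^3
= ((((w^(-4) · v^3) · v^2) / w^4) · v^5) · w^3    [quotient of powers]
= v^10·w^(-5)    [quotient of powers; product of powers]

v^10·w^(-5)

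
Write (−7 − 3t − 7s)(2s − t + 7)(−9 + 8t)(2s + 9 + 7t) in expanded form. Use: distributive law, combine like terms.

2268s^2 + 5985s − 1180st − 1152s^2t − 3797st^2 + 693t − 3113t^2 − 757t^3 + 3969 − 768s^2t^2 + 104st^3 + 168t^4 + 252s^3 − 224s^3t

(−7 − 3t − 7s)(2s − t + 7)(−9 + 8t)(2s + 9 + 7t)
= (−14s + 7t − 49 − 6st + 3t^2 − 21t − 14s^2 + 7st − 49s)(−9 + 8t)(2s + 9 + 7t)    [distributive law]
= (−63s − 14t − 49 + st + 3t^2 − 14s^2)(−9 + 8t)(2s + 9 + 7t)    [combine like terms]
= (567s − 504st + 126t − 112t^2 + 441 − 392t − 9st + 8st^2 − 27t^2 + 24t^3 + 126s^2 − 112s^2t)(2s + 9 + 7t)    [distributive law]
= (567s − 513st − 266t − 139t^2 + 441 + 8st^2 + 24t^3 + 126s^2 − 112s^2t)(2s + 9 + 7t)    [combine like terms]
= 1134s^2 + 5103s + 3969st − 1026s^2t − 4617st − 3591st^2 − 532st − 2394t − 1862t^2 − 278st^2 − 1251t^2 − 973t^3 + 882s + 3969 + 3087t + 16s^2t^2 + 72st^2 + 56st^3 + 48st^3 + 216t^3 + 168t^4 + 252s^3 + 1134s^2 + 882s^2t − 224s^3t − 1008s^2t − 784s^2t^2    [distributive law]
= 2268s^2 + 5985s − 1180st − 1152s^2t − 3797st^2 + 693t − 3113t^2 − 757t^3 + 3969 − 768s^2t^2 + 104st^3 + 168t^4 + 252s^3 − 224s^3t    [combine like terms]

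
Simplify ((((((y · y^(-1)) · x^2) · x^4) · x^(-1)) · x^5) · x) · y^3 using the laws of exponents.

x^11y^3

((((((y · y^(-1)) · x^2) · x^4) · x^(-1)) · x^5) · x) · y^3
= (((((y^0 · x^2) · x^4) · x^(-1)) · x^5) · x) · y^3    [product of powers]
= x^11y^3    [product of powers]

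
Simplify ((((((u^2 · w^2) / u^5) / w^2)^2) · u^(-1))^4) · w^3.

u^(-28)w^3

((((((u^2 · w^2) / u^5) / w^2)^2) · u^(-1))^4) · w^3
= ((((((u^2 · w^2) / u^5) / w^2)^2)^4) · ((u^(-1))^4)) · w^3    [power of a product]
= (((((u^2 · w^2) / u^5) / w^2)^8) · ((u^(-1))^4)) · w^3    [power of a power]
= (((((u^2 · w^2) / u^5)^8) / ((w^2)^8)) · ((u^(-1))^4)) · w^3    [power of a quotient]
= (((((u^2 · w^2)^8) / ((u^5)^8)) / ((w^2)^8)) · ((u^(-1))^4)) · w^3    [power of a quotient]
= ((((((u^2)^8) · ((w^2)^8)) / ((u^5)^8)) / ((w^2)^8)) · ((u^(-1))^4)) · w^3    [power of a product]
= ((((u^16 · ((w^2)^8)) / ((u^5)^8)) / ((w^2)^8)) · ((u^(-1))^4)) · w^3    [power of a power]
= ((((u^16 · w^16) / ((u^5)^8)) / ((w^2)^8)) · ((u^(-1))^4)) · w^3    [power of a power]
= ((((u^16 · w^16) / u^40) / ((w^2)^8)) · ((u^(-1))^4)) · w^3    [power of a power]
= ((((u^16 · w^16) / u^40) / w^16) · ((u^(-1))^4)) · w^3    [power of a power]
= ((((u^16 · w^16) / u^40) / w^16) · u^(-4)) · w^3    [power of a power]
= u^(-28)w^3    [quotient of powers; product of powers]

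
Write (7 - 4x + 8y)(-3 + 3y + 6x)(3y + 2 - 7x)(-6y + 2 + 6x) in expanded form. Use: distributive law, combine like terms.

(7 - 4x + 8y)(-3 + 3y + 6x)(3y + 2 - 7x)(-6y + 2 + 6x)
= (-21 + 21y + 42x + 12x - 12xy - 24x² - 24y + 24y² + 48xy)(3y + 2 - 7x)(-6y + 2 + 6x)    [distributive law]
= (-21 - 3y + 54x + 36xy - 24x² + 24y²)(3y + 2 - 7x)(-6y + 2 + 6x)    [combine like terms]
= (-63y - 42 + 147x - 9y² - 6y + 21xy + 162xy + 108x - 378x² + 108xy² + 72xy - 252x²y - 72x²y - 48x² + 168x³ + 72y³ + 48y² - 168xy²)(-6y + 2 + 6x)    [distributive law]
= (-69y - 42 + 255x + 39y² + 255xy - 426x² - 60xy² - 324x²y + 168x³ + 72y³)(-6y + 2 + 6x)    [combine like terms]
= 414y² - 138y - 414xy + 252y - 84 - 252x - 1530xy + 510x + 1530x² - 234y³ + 78y² + 234xy² - 1530xy² + 510xy + 1530x²y + 2556x²y - 852x² - 2556x³ + 360xy³ - 120xy² - 360x²y² + 1944x²y² - 648x²y - 1944x³y - 1008x³y + 336x³ + 1008x⁴ - 432y⁴ + 144y³ + 432xy³    [distributive law]
= 492y² + 114y - 1434xy - 84 + 258x + 678x² - 90y³ - 1416xy² + 3438x²y - 2220x³ + 792xy³ + 1584x²y² - 2952x³y + 1008x⁴ - 432y⁴    [combine like terms]

492y² + 114y - 1434xy - 84 + 258x + 678x² - 90y³ - 1416xy² + 3438x²y - 2220x³ + 792xy³ + 1584x²y² - 2952x³y + 1008x⁴ - 432y⁴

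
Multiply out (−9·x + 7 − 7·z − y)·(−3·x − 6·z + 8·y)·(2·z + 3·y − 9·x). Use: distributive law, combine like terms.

(−9·x + 7 − 7·z − y)·(−3·x − 6·z + 8·y)·(2·z + 3·y − 9·x)
= (27·x^2 + 54·x·z − 72·x·y − 21·x − 42·z + 56·y + 21·x·z + 42·z^2 − 56·y·z + 3·x·y + 6·y·z − 8·y^2)·(2·z + 3·y − 9·x)    [distributive law]
= (27·x^2 + 75·x·z − 69·x·y − 21·x − 42·z + 56·y + 42·z^2 − 50·y·z − 8·y^2)·(2·z + 3·y − 9·x)    [combine like terms]
= 54·x^2·z + 81·x^2·y − 243·x^3 + 150·x·z^2 + 225·x·y·z − 675·x^2·z − 138·x·y·z − 207·x·y^2 + 621·x^2·y − 42·x·z − 63·x·y + 189·x^2 − 84·z^2 − 126·y·z + 378·x·z + 112·y·z + 168·y^2 − 504·x·y + 84·z^3 + 126·y·z^2 − 378·x·z^2 − 100·y·z^2 − 150·y^2·z + 450·x·y·z − 16·y^2·z − 24·y^3 + 72·x·y^2    [distributive law]
= −621·x^2·z + 702·x^2·y − 243·x^3 − 228·x·z^2 + 537·x·y·z − 135·x·y^2 + 336·x·z − 567·x·y + 189·x^2 − 84·z^2 − 14·y·z + 168·y^2 + 84·z^3 + 26·y·z^2 − 166·y^2·z − 24·y^3    [combine like terms]

−621·x^2·z + 702·x^2·y − 243·x^3 − 228·x·z^2 + 537·x·y·z − 135·x·y^2 + 336·x·z − 567·x·y + 189·x^2 − 84·z^2 − 14·y·z + 168·y^2 + 84·z^3 + 26·y·z^2 − 166·y^2·z − 24·y^3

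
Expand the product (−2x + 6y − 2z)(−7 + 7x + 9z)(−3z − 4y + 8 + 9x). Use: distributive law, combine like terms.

−172xz − 98xy + 112x + 14x^2 − 246x^2z + 434x^2y − 126x^3 − 66xz^2 + 488xyz + 502yz + 168y^2 − 336y − 168xy^2 − 90yz^2 − 216y^2z − 186z^2 + 112z + 54z^3

(−2x + 6y − 2z)(−7 + 7x + 9z)(−3z − 4y + 8 + 9x)
= (14x − 14x^2 − 18xz − 42y + 42xy + 54yz + 14z − 14xz − 18z^2)(−3z − 4y + 8 + 9x)    [distributive law]
= (14x − 14x^2 − 32xz − 42y + 42xy + 54yz + 14z − 18z^2)(−3z − 4y + 8 + 9x)    [combine like terms]
= −42xz − 56xy + 112x + 126x^2 + 42x^2z + 56x^2y − 112x^2 − 126x^3 + 96xz^2 + 128xyz − 256xz − 288x^2z + 126yz + 168y^2 − 336y − 378xy − 126xyz − 168xy^2 + 336xy + 378x^2y − 162yz^2 − 216y^2z + 432yz + 486xyz − 42z^2 − 56yz + 112z + 126xz + 54z^3 + 72yz^2 − 144z^2 − 162xz^2    [distributive law]
= −172xz − 98xy + 112x + 14x^2 − 246x^2z + 434x^2y − 126x^3 − 66xz^2 + 488xyz + 502yz + 168y^2 − 336y − 168xy^2 − 90yz^2 − 216y^2z − 186z^2 + 112z + 54z^3    [combine like terms]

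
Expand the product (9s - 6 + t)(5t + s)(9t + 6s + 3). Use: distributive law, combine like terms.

(9s - 6 + t)(5t + s)(9t + 6s + 3)
= (45st + 9s² - 30t - 6s + 5t² + st)(9t + 6s + 3)    [distributive law]
= (46st + 9s² - 30t - 6s + 5t²)(9t + 6s + 3)    [combine like terms]
= 414st² + 276s²t + 138st + 81s²t + 54s³ + 27s² - 270t² - 180st - 90t - 54st - 36s² - 18s + 45t³ + 30st² + 15t²    [distributive law]
= 444st² + 357s²t - 96st + 54s³ - 9s² - 255t² - 90t - 18s + 45t³    [combine like terms]

444st² + 357s²t - 96st + 54s³ - 9s² - 255t² - 90t - 18s + 45t³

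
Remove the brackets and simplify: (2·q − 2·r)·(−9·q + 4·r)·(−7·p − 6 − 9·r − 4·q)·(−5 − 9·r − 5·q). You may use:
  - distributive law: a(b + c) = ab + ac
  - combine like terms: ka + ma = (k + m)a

−630·p·q^2 − 224·p·q^2·r − 630·p·q^3 − 540·q^2 − 482·q^2·r − 900·q^3 + 488·q^2·r^2 − 938·q^3·r − 360·q^4 + 910·p·q·r + 1358·p·q·r^2 + 780·q·r + 2174·q·r^2 + 1458·q·r^3 − 280·p·r^2 − 504·p·r^3 − 240·r^2 − 792·r^3 − 648·r^4

(2·q − 2·r)·(−9·q + 4·r)·(−7·p − 6 − 9·r − 4·q)·(−5 − 9·r − 5·q)
= (−18·q^2 + 8·q·r + 18·q·r − 8·r^2)·(−7·p − 6 − 9·r − 4·q)·(−5 − 9·r − 5·q)    [distributive law]
= (−18·q^2 + 26·q·r − 8·r^2)·(−7·p − 6 − 9·r − 4·q)·(−5 − 9·r − 5·q)    [combine like terms]
= (126·p·q^2 + 108·q^2 + 162·q^2·r + 72·q^3 − 182·p·q·r − 156·q·r − 234·q·r^2 − 104·q^2·r + 56·p·r^2 + 48·r^2 + 72·r^3 + 32·q·r^2)·(−5 − 9·r − 5·q)    [distributive law]
= (126·p·q^2 + 108·q^2 + 58·q^2·r + 72·q^3 − 182·p·q·r − 156·q·r − 202·q·r^2 + 56·p·r^2 + 48·r^2 + 72·r^3)·(−5 − 9·r − 5·q)    [combine like terms]
= −630·p·q^2 − 1134·p·q^2·r − 630·p·q^3 − 540·q^2 − 972·q^2·r − 540·q^3 − 290·q^2·r − 522·q^2·r^2 − 290·q^3·r − 360·q^3 − 648·q^3·r − 360·q^4 + 910·p·q·r + 1638·p·q·r^2 + 910·p·q^2·r + 780·q·r + 1404·q·r^2 + 780·q^2·r + 1010·q·r^2 + 1818·q·r^3 + 1010·q^2·r^2 − 280·p·r^2 − 504·p·r^3 − 280·p·q·r^2 − 240·r^2 − 432·r^3 − 240·q·r^2 − 360·r^3 − 648·r^4 − 360·q·r^3    [distributive law]
= −630·p·q^2 − 224·p·q^2·r − 630·p·q^3 − 540·q^2 − 482·q^2·r − 900·q^3 + 488·q^2·r^2 − 938·q^3·r − 360·q^4 + 910·p·q·r + 1358·p·q·r^2 + 780·q·r + 2174·q·r^2 + 1458·q·r^3 − 280·p·r^2 − 504·p·r^3 − 240·r^2 − 792·r^3 − 648·r^4    [combine like terms]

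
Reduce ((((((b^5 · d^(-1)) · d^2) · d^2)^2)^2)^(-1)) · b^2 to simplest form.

b^(-18)·d^(-12)

((((((b^5 · d^(-1)) · d^2) · d^2)^2)^2)^(-1)) · b^2
= (((((b^5 · d^(-1)) · d^2) · d^2)^2)^(-2)) · b^2    [power of a power]
= ((((b^5 · d^(-1)) · d^2) · d^2)^(-4)) · b^2    [power of a power]
= ((((b^5 · d^(-1)) · d^2)^(-4)) · ((d^2)^(-4))) · b^2    [power of a product]
= ((((b^5 · d^(-1))^(-4)) · ((d^2)^(-4))) · ((d^2)^(-4))) · b^2    [power of a product]
= (((((b^5)^(-4)) · ((d^(-1))^(-4))) · ((d^2)^(-4))) · ((d^2)^(-4))) · b^2    [power of a product]
= (((b^(-20) · ((d^(-1))^(-4))) · ((d^2)^(-4))) · ((d^2)^(-4))) · b^2    [power of a power]
= (((b^(-20) · d^4) · ((d^2)^(-4))) · ((d^2)^(-4))) · b^2    [power of a power]
= (((b^(-20) · d^4) · d^(-8)) · ((d^2)^(-4))) · b^2    [power of a power]
= (((b^(-20) · d^4) · d^(-8)) · d^(-8)) · b^2    [power of a power]
= b^(-18)·d^(-12)    [product of powers]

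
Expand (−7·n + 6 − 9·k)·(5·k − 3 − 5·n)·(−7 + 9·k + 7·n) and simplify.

(−7·n + 6 − 9·k)·(5·k − 3 − 5·n)·(−7 + 9·k + 7·n)
= (−35·k·n + 21·n + 35·n^2 + 30·k − 18 − 30·n − 45·k^2 + 27·k + 45·k·n)·(−7 + 9·k + 7·n)    [distributive law]
= (10·k·n − 9·n + 35·n^2 + 57·k − 18 − 45·k^2)·(−7 + 9·k + 7·n)    [combine like terms]
= −70·k·n + 90·k^2·n + 70·k·n^2 + 63·n − 81·k·n − 63·n^2 − 245·n^2 + 315·k·n^2 + 245·n^3 − 399·k + 513·k^2 + 399·k·n + 126 − 162·k − 126·n + 315·k^2 − 405·k^3 − 315·k^2·n    [distributive law]
= 248·k·n − 225·k^2·n + 385·k·n^2 − 63·n − 308·n^2 + 245·n^3 − 561·k + 828·k^2 + 126 − 405·k^3    [combine like terms]

248·k·n − 225·k^2·n + 385·k·n^2 − 63·n − 308·n^2 + 245·n^3 − 561·k + 828·k^2 + 126 − 405·k^3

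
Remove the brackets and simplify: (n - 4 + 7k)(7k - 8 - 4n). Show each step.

-21kn + 8n - 4n² - 84k + 32 + 49k²

(n - 4 + 7k)(7k - 8 - 4n)
= 7kn - 8n - 4n² - 28k + 32 + 16n + 49k² - 56k - 28kn    [distributive law]
= -21kn + 8n - 4n² - 84k + 32 + 49k²    [combine like terms]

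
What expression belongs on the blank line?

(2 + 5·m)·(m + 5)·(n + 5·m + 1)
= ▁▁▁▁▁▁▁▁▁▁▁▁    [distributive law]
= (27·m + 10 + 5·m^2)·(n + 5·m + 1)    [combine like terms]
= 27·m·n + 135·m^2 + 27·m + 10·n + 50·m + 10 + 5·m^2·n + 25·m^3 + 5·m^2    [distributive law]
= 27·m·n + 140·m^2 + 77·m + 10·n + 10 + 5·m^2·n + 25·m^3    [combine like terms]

By distributive law:

(2·m + 10 + 5·m^2 + 25·m)·(n + 5·m + 1)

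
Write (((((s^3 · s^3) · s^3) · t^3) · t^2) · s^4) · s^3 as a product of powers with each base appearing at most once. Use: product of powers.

(((((s^3 · s^3) · s^3) · t^3) · t^2) · s^4) · s^3
= ((((s^6 · s^3) · t^3) · t^2) · s^4) · s^3    [product of powers]
= (((s^9 · t^3) · t^2) · s^4) · s^3    [product of powers]
= s^16·t^5    [product of powers]

s^16·t^5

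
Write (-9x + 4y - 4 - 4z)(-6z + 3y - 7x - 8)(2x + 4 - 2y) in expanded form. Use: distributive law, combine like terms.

164x^2z + 440xz - 236xyz - 236x^2y - 508xy + 134xy^2 + 126x^3 + 452x^2 + 464x - 256yz + 72y^2z + 136y^2 - 24y^3 - 240y + 224z + 128 + 48xz^2 + 96z^2 - 48yz^2

(-9x + 4y - 4 - 4z)(-6z + 3y - 7x - 8)(2x + 4 - 2y)
= (54xz - 27xy + 63x^2 + 72x - 24yz + 12y^2 - 28xy - 32y + 24z - 12y + 28x + 32 + 24z^2 - 12yz + 28xz + 32z)(2x + 4 - 2y)    [distributive law]
= (82xz - 55xy + 63x^2 + 100x - 36yz + 12y^2 - 44y + 56z + 32 + 24z^2)(2x + 4 - 2y)    [combine like terms]
= 164x^2z + 328xz - 164xyz - 110x^2y - 220xy + 110xy^2 + 126x^3 + 252x^2 - 126x^2y + 200x^2 + 400x - 200xy - 72xyz - 144yz + 72y^2z + 24xy^2 + 48y^2 - 24y^3 - 88xy - 176y + 88y^2 + 112xz + 224z - 112yz + 64x + 128 - 64y + 48xz^2 + 96z^2 - 48yz^2    [distributive law]
= 164x^2z + 440xz - 236xyz - 236x^2y - 508xy + 134xy^2 + 126x^3 + 452x^2 + 464x - 256yz + 72y^2z + 136y^2 - 24y^3 - 240y + 224z + 128 + 48xz^2 + 96z^2 - 48yz^2    [combine like terms]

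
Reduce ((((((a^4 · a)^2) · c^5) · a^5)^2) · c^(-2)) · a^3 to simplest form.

a^33·c^8

((((((a^4 · a)^2) · c^5) · a^5)^2) · c^(-2)) · a^3
= ((((((a^4 · a)^2) · c^5)^2) · ((a^5)^2)) · c^(-2)) · a^3    [power of a product]
= ((((((a^4 · a)^2)^2) · ((c^5)^2)) · ((a^5)^2)) · c^(-2)) · a^3    [power of a product]
= (((((a^4 · a)^4) · ((c^5)^2)) · ((a^5)^2)) · c^(-2)) · a^3    [power of a power]
= ((((((a^4)^4) · (a^4)) · ((c^5)^2)) · ((a^5)^2)) · c^(-2)) · a^3    [power of a product]
= ((((a^16 · (a^4)) · ((c^5)^2)) · ((a^5)^2)) · c^(-2)) · a^3    [power of a power]
= (((a^20 · ((c^5)^2)) · ((a^5)^2)) · c^(-2)) · a^3    [product of powers]
= (((a^20 · c^10) · ((a^5)^2)) · c^(-2)) · a^3    [power of a power]
= (((a^20 · c^10) · a^10) · c^(-2)) · a^3    [power of a power]
= a^33·c^8    [product of powers]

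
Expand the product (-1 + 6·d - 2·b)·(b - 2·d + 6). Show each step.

-13·b + 38·d - 6 + 10·b·d - 12·d^2 - 2·b^2

(-1 + 6·d - 2·b)·(b - 2·d + 6)
= -b + 2·d - 6 + 6·b·d - 12·d^2 + 36·d - 2·b^2 + 4·b·d - 12·b    [distributive law]
= -13·b + 38·d - 6 + 10·b·d - 12·d^2 - 2·b^2    [combine like terms]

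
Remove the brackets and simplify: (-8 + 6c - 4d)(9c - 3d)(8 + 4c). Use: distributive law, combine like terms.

(-8 + 6c - 4d)(9c - 3d)(8 + 4c)
= (-72c + 24d + 54c^2 - 18cd - 36cd + 12d^2)(8 + 4c)    [distributive law]
= (-72c + 24d + 54c^2 - 54cd + 12d^2)(8 + 4c)    [combine like terms]
= -576c - 288c^2 + 192d + 96cd + 432c^2 + 216c^3 - 432cd - 216c^2d + 96d^2 + 48cd^2    [distributive law]
= -576c + 144c^2 + 192d - 336cd + 216c^3 - 216c^2d + 96d^2 + 48cd^2    [combine like terms]

-576c + 144c^2 + 192d - 336cd + 216c^3 - 216c^2d + 96d^2 + 48cd^2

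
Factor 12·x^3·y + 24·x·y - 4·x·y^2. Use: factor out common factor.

4·x·y(3·x^2 + 6 - y)

12·x^3·y + 24·x·y - 4·x·y^2
= 4(3·x^3·y + 6·x·y - x·y^2)    [factor out 4]
= 4·x·y(3·x^2 + 6 - y)    [factor out x·y]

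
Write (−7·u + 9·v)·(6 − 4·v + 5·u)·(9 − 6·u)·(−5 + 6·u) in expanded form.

(−7·u + 9·v)·(6 − 4·v + 5·u)·(9 − 6·u)·(−5 + 6·u)
= (−42·u + 28·u·v − 35·u^2 + 54·v − 36·v^2 + 45·u·v)·(9 − 6·u)·(−5 + 6·u)    [distributive law]
= (−42·u + 73·u·v − 35·u^2 + 54·v − 36·v^2)·(9 − 6·u)·(−5 + 6·u)    [combine like terms]
= (−378·u + 252·u^2 + 657·u·v − 438·u^2·v − 315·u^2 + 210·u^3 + 486·v − 324·u·v − 324·v^2 + 216·u·v^2)·(−5 + 6·u)    [distributive law]
= (−378·u − 63·u^2 + 333·u·v − 438·u^2·v + 210·u^3 + 486·v − 324·v^2 + 216·u·v^2)·(−5 + 6·u)    [combine like terms]
= 1890·u − 2268·u^2 + 315·u^2 − 378·u^3 − 1665·u·v + 1998·u^2·v + 2190·u^2·v − 2628·u^3·v − 1050·u^3 + 1260·u^4 − 2430·v + 2916·u·v + 1620·v^2 − 1944·u·v^2 − 1080·u·v^2 + 1296·u^2·v^2    [distributive law]
= 1890·u − 1953·u^2 − 1428·u^3 + 1251·u·v + 4188·u^2·v − 2628·u^3·v + 1260·u^4 − 2430·v + 1620·v^2 − 3024·u·v^2 + 1296·u^2·v^2    [combine like terms]

1890·u − 1953·u^2 − 1428·u^3 + 1251·u·v + 4188·u^2·v − 2628·u^3·v + 1260·u^4 − 2430·v + 1620·v^2 − 3024·u·v^2 + 1296·u^2·v^2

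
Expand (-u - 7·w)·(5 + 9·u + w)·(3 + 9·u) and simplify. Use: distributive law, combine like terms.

-15·u - 72·u² - 81·u³ - 507·u·w - 576·u²·w - 105·w - 21·w² - 63·u·w²

(-u - 7·w)·(5 + 9·u + w)·(3 + 9·u)
= (-5·u - 9·u² - u·w - 35·w - 63·u·w - 7·w²)·(3 + 9·u)    [distributive law]
= (-5·u - 9·u² - 64·u·w - 35·w - 7·w²)·(3 + 9·u)    [combine like terms]
= -15·u - 45·u² - 27·u² - 81·u³ - 192·u·w - 576·u²·w - 105·w - 315·u·w - 21·w² - 63·u·w²    [distributive law]
= -15·u - 72·u² - 81·u³ - 507·u·w - 576·u²·w - 105·w - 21·w² - 63·u·w²    [combine like terms]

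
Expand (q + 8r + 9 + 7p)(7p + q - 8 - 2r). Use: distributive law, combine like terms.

(q + 8r + 9 + 7p)(7p + q - 8 - 2r)
= 7pq + q^2 - 8q - 2qr + 56pr + 8qr - 64r - 16r^2 + 63p + 9q - 72 - 18r + 49p^2 + 7pq - 56p - 14pr    [distributive law]
= 14pq + q^2 + q + 6qr + 42pr - 82r - 16r^2 + 7p - 72 + 49p^2    [combine like terms]

14pq + q^2 + q + 6qr + 42pr - 82r - 16r^2 + 7p - 72 + 49p^2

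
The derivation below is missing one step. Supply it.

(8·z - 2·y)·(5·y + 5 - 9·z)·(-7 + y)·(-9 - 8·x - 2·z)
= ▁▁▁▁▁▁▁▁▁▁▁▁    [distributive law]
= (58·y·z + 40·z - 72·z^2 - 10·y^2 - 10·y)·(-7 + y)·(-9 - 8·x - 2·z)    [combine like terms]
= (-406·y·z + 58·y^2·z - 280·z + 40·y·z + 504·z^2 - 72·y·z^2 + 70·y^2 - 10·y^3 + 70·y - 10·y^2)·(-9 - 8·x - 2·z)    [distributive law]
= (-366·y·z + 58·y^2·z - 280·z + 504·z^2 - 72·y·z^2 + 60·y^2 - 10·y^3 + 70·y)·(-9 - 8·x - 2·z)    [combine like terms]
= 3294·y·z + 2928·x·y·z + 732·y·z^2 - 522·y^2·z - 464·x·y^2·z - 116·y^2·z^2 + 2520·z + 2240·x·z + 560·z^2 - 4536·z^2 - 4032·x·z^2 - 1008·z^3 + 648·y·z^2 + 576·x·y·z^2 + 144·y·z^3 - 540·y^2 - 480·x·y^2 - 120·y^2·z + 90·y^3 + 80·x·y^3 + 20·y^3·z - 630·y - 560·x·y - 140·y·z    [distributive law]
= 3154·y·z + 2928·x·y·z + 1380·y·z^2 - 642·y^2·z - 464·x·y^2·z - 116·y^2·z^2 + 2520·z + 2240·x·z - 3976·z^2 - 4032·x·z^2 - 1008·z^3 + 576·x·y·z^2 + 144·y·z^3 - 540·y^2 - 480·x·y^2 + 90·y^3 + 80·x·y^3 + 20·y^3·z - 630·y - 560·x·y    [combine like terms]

After distributive law, the bracketed line is:

(40·y·z + 40·z - 72·z^2 - 10·y^2 - 10·y + 18·y·z)·(-7 + y)·(-9 - 8·x - 2·z)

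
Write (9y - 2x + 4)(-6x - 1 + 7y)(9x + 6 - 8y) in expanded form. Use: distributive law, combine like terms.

(9y - 2x + 4)(-6x - 1 + 7y)(9x + 6 - 8y)
= (-54xy - 9y + 63y^2 + 12x^2 + 2x - 14xy - 24x - 4 + 28y)(9x + 6 - 8y)    [distributive law]
= (-68xy + 19y + 63y^2 + 12x^2 - 22x - 4)(9x + 6 - 8y)    [combine like terms]
= -612x^2y - 408xy + 544xy^2 + 171xy + 114y - 152y^2 + 567xy^2 + 378y^2 - 504y^3 + 108x^3 + 72x^2 - 96x^2y - 198x^2 - 132x + 176xy - 36x - 24 + 32y    [distributive law]
= -708x^2y - 61xy + 1111xy^2 + 146y + 226y^2 - 504y^3 + 108x^3 - 126x^2 - 168x - 24    [combine like terms]

-708x^2y - 61xy + 1111xy^2 + 146y + 226y^2 - 504y^3 + 108x^3 - 126x^2 - 168x - 24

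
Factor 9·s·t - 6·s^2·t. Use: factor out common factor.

3·s·t(3 - 2·s)

9·s·t - 6·s^2·t
= 3(3·s·t - 2·s^2·t)    [factor out 3]
= 3·s·t(3 - 2·s)    [factor out s·t]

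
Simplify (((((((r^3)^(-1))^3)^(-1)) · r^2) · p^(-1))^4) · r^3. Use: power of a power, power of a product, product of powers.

(((((((r^3)^(-1))^3)^(-1)) · r^2) · p^(-1))^4) · r^3
= (((((((r^3)^(-1))^3)^(-1)) · r^2)^4) · ((p^(-1))^4)) · r^3    [power of a product]
= (((((((r^3)^(-1))^3)^(-1))^4) · ((r^2)^4)) · ((p^(-1))^4)) · r^3    [power of a product]
= ((((((r^3)^(-1))^3)^(-4)) · ((r^2)^4)) · ((p^(-1))^4)) · r^3    [power of a power]
= (((((r^3)^(-1))^(-12)) · ((r^2)^4)) · ((p^(-1))^4)) · r^3    [power of a power]
= ((((r^3)^12) · ((r^2)^4)) · ((p^(-1))^4)) · r^3    [power of a power]
= ((r^36 · ((r^2)^4)) · ((p^(-1))^4)) · r^3    [power of a power]
= ((r^36 · r^8) · ((p^(-1))^4)) · r^3    [power of a power]
= (r^44 · ((p^(-1))^4)) · r^3    [product of powers]
= (r^44 · p^(-4)) · r^3    [power of a power]
= p^(-4)r^47    [product of powers]

p^(-4)r^47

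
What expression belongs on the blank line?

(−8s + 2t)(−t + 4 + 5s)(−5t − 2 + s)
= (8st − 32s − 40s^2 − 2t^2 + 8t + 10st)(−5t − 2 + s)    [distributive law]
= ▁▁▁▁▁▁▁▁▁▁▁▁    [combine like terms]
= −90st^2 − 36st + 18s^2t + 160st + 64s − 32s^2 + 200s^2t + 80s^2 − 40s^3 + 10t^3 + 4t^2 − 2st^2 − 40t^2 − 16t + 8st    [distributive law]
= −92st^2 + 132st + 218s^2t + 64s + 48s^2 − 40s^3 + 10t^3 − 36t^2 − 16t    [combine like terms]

Applying combine like terms to the line above:

(18st − 32s − 40s^2 − 2t^2 + 8t)(−5t − 2 + s)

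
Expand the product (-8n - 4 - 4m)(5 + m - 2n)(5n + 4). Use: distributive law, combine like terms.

-96n^2 - 228n + 80n^3 - 80 - 120mn - 96m - 20m^2n - 16m^2

(-8n - 4 - 4m)(5 + m - 2n)(5n + 4)
= (-40n - 8mn + 16n^2 - 20 - 4m + 8n - 20m - 4m^2 + 8mn)(5n + 4)    [distributive law]
= (-32n + 16n^2 - 20 - 24m - 4m^2)(5n + 4)    [combine like terms]
= -160n^2 - 128n + 80n^3 + 64n^2 - 100n - 80 - 120mn - 96m - 20m^2n - 16m^2    [distributive law]
= -96n^2 - 228n + 80n^3 - 80 - 120mn - 96m - 20m^2n - 16m^2    [combine like terms]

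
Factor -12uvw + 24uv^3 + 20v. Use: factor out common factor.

4v(-3uw + 6uv^2 + 5)

-12uvw + 24uv^3 + 20v
= 4(-3uvw + 6uv^3 + 5v)    [factor out 4]
= 4v(-3uw + 6uv^2 + 5)    [factor out v]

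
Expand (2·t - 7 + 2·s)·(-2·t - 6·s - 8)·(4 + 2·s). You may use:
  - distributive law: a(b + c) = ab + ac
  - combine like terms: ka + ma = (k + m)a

-16·t² - 8·s·t² - 68·s·t - 32·s²·t - 8·t + 216·s + 4·s² + 224 - 24·s³

(2·t - 7 + 2·s)·(-2·t - 6·s - 8)·(4 + 2·s)
= (-4·t² - 12·s·t - 16·t + 14·t + 42·s + 56 - 4·s·t - 12·s² - 16·s)·(4 + 2·s)    [distributive law]
= (-4·t² - 16·s·t - 2·t + 26·s + 56 - 12·s²)·(4 + 2·s)    [combine like terms]
= -16·t² - 8·s·t² - 64·s·t - 32·s²·t - 8·t - 4·s·t + 104·s + 52·s² + 224 + 112·s - 48·s² - 24·s³    [distributive law]
= -16·t² - 8·s·t² - 68·s·t - 32·s²·t - 8·t + 216·s + 4·s² + 224 - 24·s³    [combine like terms]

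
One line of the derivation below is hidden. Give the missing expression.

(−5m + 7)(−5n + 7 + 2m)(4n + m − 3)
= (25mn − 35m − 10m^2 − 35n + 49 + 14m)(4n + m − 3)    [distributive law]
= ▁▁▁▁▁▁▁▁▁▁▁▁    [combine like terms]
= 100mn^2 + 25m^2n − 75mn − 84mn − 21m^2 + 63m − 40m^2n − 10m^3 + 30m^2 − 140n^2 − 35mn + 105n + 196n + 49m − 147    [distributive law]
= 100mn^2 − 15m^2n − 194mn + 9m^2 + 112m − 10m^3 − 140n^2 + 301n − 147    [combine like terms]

After combine like terms, the bracketed line is:

(25mn − 21m − 10m^2 − 35n + 49)(4n + m − 3)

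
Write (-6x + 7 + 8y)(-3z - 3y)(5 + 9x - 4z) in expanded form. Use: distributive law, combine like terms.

(-6x + 7 + 8y)(-3z - 3y)(5 + 9x - 4z)
= (18xz + 18xy - 21z - 21y - 24yz - 24y²)(5 + 9x - 4z)    [distributive law]
= 90xz + 162x²z - 72xz² + 90xy + 162x²y - 72xyz - 105z - 189xz + 84z² - 105y - 189xy + 84yz - 120yz - 216xyz + 96yz² - 120y² - 216xy² + 96y²z    [distributive law]
= -99xz + 162x²z - 72xz² - 99xy + 162x²y - 288xyz - 105z + 84z² - 105y - 36yz + 96yz² - 120y² - 216xy² + 96y²z    [combine like terms]

-99xz + 162x²z - 72xz² - 99xy + 162x²y - 288xyz - 105z + 84z² - 105y - 36yz + 96yz² - 120y² - 216xy² + 96y²z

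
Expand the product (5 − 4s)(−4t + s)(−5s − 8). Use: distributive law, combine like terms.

−28st + 160t + 7s² − 40s − 80s²t + 20s³

(5 − 4s)(−4t + s)(−5s − 8)
= (−20t + 5s + 16st − 4s²)(−5s − 8)    [distributive law]
= 100st + 160t − 25s² − 40s − 80s²t − 128st + 20s³ + 32s²    [distributive law]
= −28st + 160t + 7s² − 40s − 80s²t + 20s³    [combine like terms]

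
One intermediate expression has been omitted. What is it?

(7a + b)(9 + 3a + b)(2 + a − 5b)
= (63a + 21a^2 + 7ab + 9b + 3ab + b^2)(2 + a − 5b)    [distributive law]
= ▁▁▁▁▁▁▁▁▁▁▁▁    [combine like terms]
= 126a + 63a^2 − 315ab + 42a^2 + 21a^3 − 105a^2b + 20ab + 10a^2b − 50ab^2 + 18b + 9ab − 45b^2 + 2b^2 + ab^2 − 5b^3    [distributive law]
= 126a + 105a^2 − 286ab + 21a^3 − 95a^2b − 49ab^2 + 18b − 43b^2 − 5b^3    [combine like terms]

By combine like terms:

(63a + 21a^2 + 10ab + 9b + b^2)(2 + a − 5b)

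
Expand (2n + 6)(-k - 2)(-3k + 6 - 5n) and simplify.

(2n + 6)(-k - 2)(-3k + 6 - 5n)
= (-2kn - 4n - 6k - 12)(-3k + 6 - 5n)    [distributive law]
= 6k^2n - 12kn + 10kn^2 + 12kn - 24n + 20n^2 + 18k^2 - 36k + 30kn + 36k - 72 + 60n    [distributive law]
= 6k^2n + 30kn + 10kn^2 + 36n + 20n^2 + 18k^2 - 72    [combine like terms]

6k^2n + 30kn + 10kn^2 + 36n + 20n^2 + 18k^2 - 72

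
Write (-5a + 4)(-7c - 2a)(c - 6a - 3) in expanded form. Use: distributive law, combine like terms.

35ac² - 200a²c + 55ac - 60a³ + 18a² - 28c² + 84c + 24a

(-5a + 4)(-7c - 2a)(c - 6a - 3)
= (35ac + 10a² - 28c - 8a)(c - 6a - 3)    [distributive law]
= 35ac² - 210a²c - 105ac + 10a²c - 60a³ - 30a² - 28c² + 168ac + 84c - 8ac + 48a² + 24a    [distributive law]
= 35ac² - 200a²c + 55ac - 60a³ + 18a² - 28c² + 84c + 24a    [combine like terms]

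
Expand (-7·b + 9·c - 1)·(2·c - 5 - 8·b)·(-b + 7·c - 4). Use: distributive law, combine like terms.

478·b^2·c - 620·b·c^2 + 692·b·c - 267·b^2 - 177·b - 56·b^3 + 126·c^3 - 401·c^2 + 223·c - 20

(-7·b + 9·c - 1)·(2·c - 5 - 8·b)·(-b + 7·c - 4)
= (-14·b·c + 35·b + 56·b^2 + 18·c^2 - 45·c - 72·b·c - 2·c + 5 + 8·b)·(-b + 7·c - 4)    [distributive law]
= (-86·b·c + 43·b + 56·b^2 + 18·c^2 - 47·c + 5)·(-b + 7·c - 4)    [combine like terms]
= 86·b^2·c - 602·b·c^2 + 344·b·c - 43·b^2 + 301·b·c - 172·b - 56·b^3 + 392·b^2·c - 224·b^2 - 18·b·c^2 + 126·c^3 - 72·c^2 + 47·b·c - 329·c^2 + 188·c - 5·b + 35·c - 20    [distributive law]
= 478·b^2·c - 620·b·c^2 + 692·b·c - 267·b^2 - 177·b - 56·b^3 + 126·c^3 - 401·c^2 + 223·c - 20    [combine like terms]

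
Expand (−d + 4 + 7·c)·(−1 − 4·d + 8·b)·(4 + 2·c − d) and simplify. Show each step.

−56·d − 135·c·d + 31·d^2 + 36·c·d^2 − 4·d^3 − 64·b·d − 72·b·c·d + 8·b·d^2 − 16 − 36·c + 128·b + 288·b·c − 14·c^2 − 56·c^2·d + 112·b·c^2

(−d + 4 + 7·c)·(−1 − 4·d + 8·b)·(4 + 2·c − d)
= (d + 4·d^2 − 8·b·d − 4 − 16·d + 32·b − 7·c − 28·c·d + 56·b·c)·(4 + 2·c − d)    [distributive law]
= (−15·d + 4·d^2 − 8·b·d − 4 + 32·b − 7·c − 28·c·d + 56·b·c)·(4 + 2·c − d)    [combine like terms]
= −60·d − 30·c·d + 15·d^2 + 16·d^2 + 8·c·d^2 − 4·d^3 − 32·b·d − 16·b·c·d + 8·b·d^2 − 16 − 8·c + 4·d + 128·b + 64·b·c − 32·b·d − 28·c − 14·c^2 + 7·c·d − 112·c·d − 56·c^2·d + 28·c·d^2 + 224·b·c + 112·b·c^2 − 56·b·c·d    [distributive law]
= −56·d − 135·c·d + 31·d^2 + 36·c·d^2 − 4·d^3 − 64·b·d − 72·b·c·d + 8·b·d^2 − 16 − 36·c + 128·b + 288·b·c − 14·c^2 − 56·c^2·d + 112·b·c^2    [combine like terms]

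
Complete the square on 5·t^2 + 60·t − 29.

5(t + 6)^2 − 209

5·t^2 + 60·t − 29
= 5(t^2 + 12·t) − 29    [factor out 5 from the t-terms]
= 5(t^2 + 12·t + 36 − 36) − 29    [add and subtract 36 inside the bracket]
= 5(t + 6)^2 − 180 − 29    [perfect-square identity]
= 5(t + 6)^2 − 209    [combine constants]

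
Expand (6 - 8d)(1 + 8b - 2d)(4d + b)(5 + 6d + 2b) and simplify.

(6 - 8d)(1 + 8b - 2d)(4d + b)(5 + 6d + 2b)
= (6 + 48b - 12d - 8d - 64bd + 16d^2)(4d + b)(5 + 6d + 2b)    [distributive law]
= (6 + 48b - 20d - 64bd + 16d^2)(4d + b)(5 + 6d + 2b)    [combine like terms]
= (24d + 6b + 192bd + 48b^2 - 80d^2 - 20bd - 256bd^2 - 64b^2d + 64d^3 + 16bd^2)(5 + 6d + 2b)    [distributive law]
= (24d + 6b + 172bd + 48b^2 - 80d^2 - 240bd^2 - 64b^2d + 64d^3)(5 + 6d + 2b)    [combine like terms]
= 120d + 144d^2 + 48bd + 30b + 36bd + 12b^2 + 860bd + 1032bd^2 + 344b^2d + 240b^2 + 288b^2d + 96b^3 - 400d^2 - 480d^3 - 160bd^2 - 1200bd^2 - 1440bd^3 - 480b^2d^2 - 320b^2d - 384b^2d^2 - 128b^3d + 320d^3 + 384d^4 + 128bd^3    [distributive law]
= 120d - 256d^2 + 944bd + 30b + 252b^2 - 328bd^2 + 312b^2d + 96b^3 - 160d^3 - 1312bd^3 - 864b^2d^2 - 128b^3d + 384d^4    [combine like terms]

120d - 256d^2 + 944bd + 30b + 252b^2 - 328bd^2 + 312b^2d + 96b^3 - 160d^3 - 1312bd^3 - 864b^2d^2 - 128b^3d + 384d^4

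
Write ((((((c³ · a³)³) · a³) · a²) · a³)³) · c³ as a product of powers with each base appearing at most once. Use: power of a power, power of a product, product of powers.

a⁵¹c³⁰

((((((c³ · a³)³) · a³) · a²) · a³)³) · c³
= ((((((c³ · a³)³) · a³) · a²)³) · ((a³)³)) · c³    [power of a product]
= ((((((c³ · a³)³) · a³)³) · ((a²)³)) · ((a³)³)) · c³    [power of a product]
= ((((((c³ · a³)³)³) · ((a³)³)) · ((a²)³)) · ((a³)³)) · c³    [power of a product]
= (((((c³ · a³)⁹) · ((a³)³)) · ((a²)³)) · ((a³)³)) · c³    [power of a power]
= ((((((c³)⁹) · ((a³)⁹)) · ((a³)³)) · ((a²)³)) · ((a³)³)) · c³    [power of a product]
= ((((c²⁷ · ((a³)⁹)) · ((a³)³)) · ((a²)³)) · ((a³)³)) · c³    [power of a power]
= ((((c²⁷ · a²⁷) · ((a³)³)) · ((a²)³)) · ((a³)³)) · c³    [power of a power]
= ((((c²⁷ · a²⁷) · a⁹) · ((a²)³)) · ((a³)³)) · c³    [power of a power]
= ((((c²⁷ · a²⁷) · a⁹) · a⁶) · ((a³)³)) · c³    [power of a power]
= ((((c²⁷ · a²⁷) · a⁹) · a⁶) · a⁹) · c³    [power of a power]
= a⁵¹c³⁰    [product of powers]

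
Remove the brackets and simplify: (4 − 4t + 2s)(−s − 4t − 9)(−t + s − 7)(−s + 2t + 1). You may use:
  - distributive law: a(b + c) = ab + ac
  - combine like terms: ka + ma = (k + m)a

(4 − 4t + 2s)(−s − 4t − 9)(−t + s − 7)(−s + 2t + 1)
= (−4s − 16t − 36 + 4st + 16t² + 36t − 2s² − 8st − 18s)(−t + s − 7)(−s + 2t + 1)    [distributive law]
= (−22s + 20t − 36 − 4st + 16t² − 2s²)(−t + s − 7)(−s + 2t + 1)    [combine like terms]
= (22st − 22s² + 154s − 20t² + 20st − 140t + 36t − 36s + 252 + 4st² − 4s²t + 28st − 16t³ + 16st² − 112t² + 2s²t − 2s³ + 14s²)(−s + 2t + 1)    [distributive law]
= (70st − 8s² + 118s − 132t² − 104t + 252 + 20st² − 2s²t − 16t³ − 2s³)(−s + 2t + 1)    [combine like terms]
= −70s²t + 140st² + 70st + 8s³ − 16s²t − 8s² − 118s² + 236st + 118s + 132st² − 264t³ − 132t² + 104st − 208t² − 104t − 252s + 504t + 252 − 20s²t² + 40st³ + 20st² + 2s³t − 4s²t² − 2s²t + 16st³ − 32t⁴ − 16t³ + 2s⁴ − 4s³t − 2s³    [distributive law]
= −88s²t + 292st² + 410st + 6s³ − 126s² − 134s − 280t³ − 340t² + 400t + 252 − 24s²t² + 56st³ − 2s³t − 32t⁴ + 2s⁴    [combine like terms]

−88s²t + 292st² + 410st + 6s³ − 126s² − 134s − 280t³ − 340t² + 400t + 252 − 24s²t² + 56st³ − 2s³t − 32t⁴ + 2s⁴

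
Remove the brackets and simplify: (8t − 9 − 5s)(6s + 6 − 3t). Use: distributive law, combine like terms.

63st + 75t − 24t^2 − 84s − 54 − 30s^2

(8t − 9 − 5s)(6s + 6 − 3t)
= 48st + 48t − 24t^2 − 54s − 54 + 27t − 30s^2 − 30s + 15st    [distributive law]
= 63st + 75t − 24t^2 − 84s − 54 − 30s^2    [combine like terms]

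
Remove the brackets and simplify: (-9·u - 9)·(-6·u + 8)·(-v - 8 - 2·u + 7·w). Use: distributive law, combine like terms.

-54·u^2·v - 396·u^2 - 108·u^3 + 378·u^2·w + 18·u·v + 288·u - 126·u·w + 72·v + 576 - 504·w

(-9·u - 9)·(-6·u + 8)·(-v - 8 - 2·u + 7·w)
= (54·u^2 - 72·u + 54·u - 72)·(-v - 8 - 2·u + 7·w)    [distributive law]
= (54·u^2 - 18·u - 72)·(-v - 8 - 2·u + 7·w)    [combine like terms]
= -54·u^2·v - 432·u^2 - 108·u^3 + 378·u^2·w + 18·u·v + 144·u + 36·u^2 - 126·u·w + 72·v + 576 + 144·u - 504·w    [distributive law]
= -54·u^2·v - 396·u^2 - 108·u^3 + 378·u^2·w + 18·u·v + 288·u - 126·u·w + 72·v + 576 - 504·w    [combine like terms]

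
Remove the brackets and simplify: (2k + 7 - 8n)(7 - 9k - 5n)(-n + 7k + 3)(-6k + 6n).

(2k + 7 - 8n)(7 - 9k - 5n)(-n + 7k + 3)(-6k + 6n)
= (14k - 18k^2 - 10kn + 49 - 63k - 35n - 56n + 72kn + 40n^2)(-n + 7k + 3)(-6k + 6n)    [distributive law]
= (-49k - 18k^2 + 62kn + 49 - 91n + 40n^2)(-n + 7k + 3)(-6k + 6n)    [combine like terms]
= (49kn - 343k^2 - 147k + 18k^2n - 126k^3 - 54k^2 - 62kn^2 + 434k^2n + 186kn - 49n + 343k + 147 + 91n^2 - 637kn - 273n - 40n^3 + 280kn^2 + 120n^2)(-6k + 6n)    [distributive law]
= (-402kn - 397k^2 + 196k + 452k^2n - 126k^3 + 218kn^2 - 322n + 147 + 211n^2 - 40n^3)(-6k + 6n)    [combine like terms]
= 2412k^2n - 2412kn^2 + 2382k^3 - 2382k^2n - 1176k^2 + 1176kn - 2712k^3n + 2712k^2n^2 + 756k^4 - 756k^3n - 1308k^2n^2 + 1308kn^3 + 1932kn - 1932n^2 - 882k + 882n - 1266kn^2 + 1266n^3 + 240kn^3 - 240n^4    [distributive law]
= 30k^2n - 3678kn^2 + 2382k^3 - 1176k^2 + 3108kn - 3468k^3n + 1404k^2n^2 + 756k^4 + 1548kn^3 - 1932n^2 - 882k + 882n + 1266n^3 - 240n^4    [combine like terms]

30k^2n - 3678kn^2 + 2382k^3 - 1176k^2 + 3108kn - 3468k^3n + 1404k^2n^2 + 756k^4 + 1548kn^3 - 1932n^2 - 882k + 882n + 1266n^3 - 240n^4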